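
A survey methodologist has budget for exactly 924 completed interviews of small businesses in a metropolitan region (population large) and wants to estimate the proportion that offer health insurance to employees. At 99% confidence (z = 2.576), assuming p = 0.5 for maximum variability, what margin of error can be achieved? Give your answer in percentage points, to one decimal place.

SE(p̂) = √[p(1−p)/n] = √[0.2500/924] = 0.01645.
E = z × SE = 2.576 × 0.01645 = 0.04237, or 4.2 percentage points.

4.2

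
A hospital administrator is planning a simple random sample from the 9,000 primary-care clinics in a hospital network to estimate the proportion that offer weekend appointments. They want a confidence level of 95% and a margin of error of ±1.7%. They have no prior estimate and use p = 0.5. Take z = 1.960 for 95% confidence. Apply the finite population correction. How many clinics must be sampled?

2428

Unadjusted: n₀ = 1.960² × 0.50 × 0.50 / 0.017² ≈ 3323.18, so n₀ = 3324.
Finite population correction with N = 9,000: n = n₀ / (1 + (n₀−1)/N) = 3324 / (1 + 3323/9000) = 3324 / 1.3692 ≈ 2427.66.
Rounding up, n = 2428.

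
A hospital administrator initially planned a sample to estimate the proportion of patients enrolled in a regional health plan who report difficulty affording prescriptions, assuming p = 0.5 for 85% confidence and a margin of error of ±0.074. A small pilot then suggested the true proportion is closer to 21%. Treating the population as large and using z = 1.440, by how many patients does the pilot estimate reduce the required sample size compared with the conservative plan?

32

Conservative (p = 0.5): n = 1.440² × 0.25 / 0.074² ≈ 94.67 → 95.
Using p = 0.21: p(1−p) = 0.1659, so n = 1.440² × 0.1659 / 0.074² ≈ 62.82 → 63.
Reduction: 95 − 63 = 32.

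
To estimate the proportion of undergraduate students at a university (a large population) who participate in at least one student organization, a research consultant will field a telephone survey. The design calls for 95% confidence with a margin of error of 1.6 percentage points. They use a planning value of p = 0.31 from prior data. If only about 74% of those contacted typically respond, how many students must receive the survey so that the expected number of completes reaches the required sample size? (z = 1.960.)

4338

Completed interviews needed: n₀ = 1.960² × 0.2139 / 0.016² ≈ 3209.84 → 3210.
At a 74% response rate, contacts needed = 3210 / 0.74 ≈ 4337.84 → 4338.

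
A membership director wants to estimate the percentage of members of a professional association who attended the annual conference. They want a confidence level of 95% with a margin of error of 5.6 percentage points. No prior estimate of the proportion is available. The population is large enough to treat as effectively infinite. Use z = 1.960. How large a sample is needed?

307

With no prior estimate, use p = 0.5, giving p(1−p) = 0.25.
n = z²·p(1−p)/E² = 1.960² × 0.2500 / 0.056² = 3.8416 × 0.2500 / 0.003136 ≈ 306.25.
Rounding up gives n = 307.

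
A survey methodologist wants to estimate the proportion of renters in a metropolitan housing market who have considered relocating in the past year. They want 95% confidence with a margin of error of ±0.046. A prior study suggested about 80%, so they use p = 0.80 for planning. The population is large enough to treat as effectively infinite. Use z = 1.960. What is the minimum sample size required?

With p = 0.80, p(1−p) = 0.1600.
n = z²·p(1−p)/E² = 1.960² × 0.1600 / 0.046² = 3.8416 × 0.1600 / 0.002116 ≈ 290.48.
Rounding up gives n = 291.

291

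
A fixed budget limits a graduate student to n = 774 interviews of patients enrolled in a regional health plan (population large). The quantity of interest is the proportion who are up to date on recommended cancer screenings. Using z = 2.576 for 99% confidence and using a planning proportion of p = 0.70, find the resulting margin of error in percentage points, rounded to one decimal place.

4.2

SE(p̂) = √[p(1−p)/n] = √[0.2100/774] = 0.01647.
E = z × SE = 2.576 × 0.01647 = 0.04243, or 4.2 percentage points.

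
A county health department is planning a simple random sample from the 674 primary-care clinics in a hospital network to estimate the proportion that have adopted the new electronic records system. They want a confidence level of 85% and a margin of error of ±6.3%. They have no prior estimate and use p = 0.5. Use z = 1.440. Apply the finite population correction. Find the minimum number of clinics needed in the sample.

Unadjusted: n₀ = 1.440² × 0.50 × 0.50 / 0.063² ≈ 130.61, so n₀ = 131.
Finite population correction with N = 674: n = n₀ / (1 + (n₀−1)/N) = 131 / (1 + 130/674) = 131 / 1.1929 ≈ 109.82.
Rounding up, n = 110.

110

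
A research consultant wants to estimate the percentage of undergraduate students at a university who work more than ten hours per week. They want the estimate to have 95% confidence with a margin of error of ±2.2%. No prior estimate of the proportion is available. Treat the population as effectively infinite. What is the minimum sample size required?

For 95% confidence, z = 1.960.
With no prior estimate, use p = 0.5, giving p(1−p) = 0.25.
n = z²·p(1−p)/E² = 1.960² × 0.2500 / 0.022² = 3.8416 × 0.2500 / 0.000484 ≈ 1984.30.
Rounding up gives n = 1985.

1985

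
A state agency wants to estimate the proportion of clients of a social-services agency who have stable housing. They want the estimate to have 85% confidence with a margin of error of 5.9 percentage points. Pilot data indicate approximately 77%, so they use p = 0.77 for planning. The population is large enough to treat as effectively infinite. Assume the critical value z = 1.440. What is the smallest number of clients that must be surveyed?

With p = 0.77, p(1−p) = 0.1771.
n = z²·p(1−p)/E² = 1.440² × 0.1771 / 0.059² = 2.0736 × 0.1771 / 0.003481 ≈ 105.50.
Rounding up gives n = 106.

106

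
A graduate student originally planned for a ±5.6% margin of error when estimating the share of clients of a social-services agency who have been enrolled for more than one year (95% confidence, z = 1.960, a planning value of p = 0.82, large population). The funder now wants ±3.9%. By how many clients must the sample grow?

At ±5.6%: n = 1.960² × 0.1476 / 0.056² ≈ 180.81 → 181.
At ±3.9%: n = 1.960² × 0.1476 / 0.039² ≈ 372.79 → 373.
Additional respondents: 373 − 181 = 192.

192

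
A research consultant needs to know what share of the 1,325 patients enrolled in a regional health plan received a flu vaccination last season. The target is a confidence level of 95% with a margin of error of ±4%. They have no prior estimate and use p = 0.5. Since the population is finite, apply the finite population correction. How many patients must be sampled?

For 95% confidence, z = 1.960.
Unadjusted: n₀ = 1.960² × 0.50 × 0.50 / 0.040² ≈ 600.25, so n₀ = 601.
Finite population correction with N = 1,325: n = n₀ / (1 + (n₀−1)/N) = 601 / (1 + 600/1325) = 601 / 1.4528 ≈ 413.68.
Rounding up, n = 414.

414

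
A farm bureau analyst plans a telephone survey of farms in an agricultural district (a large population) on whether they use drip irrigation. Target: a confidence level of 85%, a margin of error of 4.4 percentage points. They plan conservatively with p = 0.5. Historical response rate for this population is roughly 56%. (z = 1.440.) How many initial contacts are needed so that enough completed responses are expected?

479

Completed interviews needed: n₀ = 1.440² × 0.2500 / 0.044² ≈ 267.77 → 268.
At a 56% response rate, contacts needed = 268 / 0.56 ≈ 478.57 → 479.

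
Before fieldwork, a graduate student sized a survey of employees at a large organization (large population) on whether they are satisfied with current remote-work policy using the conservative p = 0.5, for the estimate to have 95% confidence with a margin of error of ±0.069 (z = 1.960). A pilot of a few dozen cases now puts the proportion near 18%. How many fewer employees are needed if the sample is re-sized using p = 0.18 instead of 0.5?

Conservative (p = 0.5): n = 1.960² × 0.25 / 0.069² ≈ 201.72 → 202.
Using p = 0.18: p(1−p) = 0.1476, so n = 1.960² × 0.1476 / 0.069² ≈ 119.10 → 120.
Reduction: 202 − 120 = 82.

82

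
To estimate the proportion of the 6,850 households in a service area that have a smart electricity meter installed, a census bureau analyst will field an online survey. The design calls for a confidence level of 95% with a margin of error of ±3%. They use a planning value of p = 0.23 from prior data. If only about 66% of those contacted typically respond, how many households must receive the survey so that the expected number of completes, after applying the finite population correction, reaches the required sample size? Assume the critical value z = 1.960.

1032

Completed interviews needed (unadjusted): n₀ = 1.960² × 0.1771 / 0.030² ≈ 755.94 → 756.
FPC for N = 6,850: n = 756 / (1 + 755/6850) = 756 / 1.1102 ≈ 680.95 → 681.
At a 66% response rate, contacts needed = 681 / 0.66 ≈ 1031.82 → 1032.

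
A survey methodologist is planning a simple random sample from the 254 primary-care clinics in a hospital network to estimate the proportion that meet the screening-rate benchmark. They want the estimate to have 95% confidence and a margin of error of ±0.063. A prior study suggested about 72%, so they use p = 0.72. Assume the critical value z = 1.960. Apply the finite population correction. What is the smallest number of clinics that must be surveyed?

Unadjusted: n₀ = 1.960² × 0.72 × 0.28 / 0.063² ≈ 195.13, so n₀ = 196.
Finite population correction with N = 254: n = n₀ / (1 + (n₀−1)/N) = 196 / (1 + 195/254) = 196 / 1.7677 ≈ 110.88.
Rounding up, n = 111.

111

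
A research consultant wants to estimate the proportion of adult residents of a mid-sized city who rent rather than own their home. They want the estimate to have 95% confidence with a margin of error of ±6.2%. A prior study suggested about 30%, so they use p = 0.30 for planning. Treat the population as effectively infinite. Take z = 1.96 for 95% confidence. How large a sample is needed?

With p = 0.30, p(1−p) = 0.2100.
n = z²·p(1−p)/E² = 1.96² × 0.2100 / 0.062² = 3.8416 × 0.2100 / 0.003844 ≈ 209.87.
Rounding up gives n = 210.

210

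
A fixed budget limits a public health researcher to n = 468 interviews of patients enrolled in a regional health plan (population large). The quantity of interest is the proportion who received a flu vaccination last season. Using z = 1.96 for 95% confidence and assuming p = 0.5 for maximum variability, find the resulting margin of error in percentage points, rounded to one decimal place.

SE(p̂) = √[p(1−p)/n] = √[0.2500/468] = 0.02311.
E = z × SE = 1.96 × 0.02311 = 0.04530, or 4.5 percentage points.

4.5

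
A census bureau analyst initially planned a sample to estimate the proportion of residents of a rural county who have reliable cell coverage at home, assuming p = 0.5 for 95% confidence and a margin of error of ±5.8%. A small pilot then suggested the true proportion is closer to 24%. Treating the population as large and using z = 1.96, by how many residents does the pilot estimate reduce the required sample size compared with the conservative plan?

77

Conservative (p = 0.5): n = 1.96² × 0.25 / 0.058² ≈ 285.49 → 286.
Using p = 0.24: p(1−p) = 0.1824, so n = 1.96² × 0.1824 / 0.058² ≈ 208.30 → 209.
Reduction: 286 − 209 = 77.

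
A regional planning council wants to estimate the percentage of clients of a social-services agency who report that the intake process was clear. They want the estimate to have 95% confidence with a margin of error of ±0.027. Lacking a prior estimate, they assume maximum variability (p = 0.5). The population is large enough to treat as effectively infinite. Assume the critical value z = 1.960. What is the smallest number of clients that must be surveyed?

1318

With p = 0.5, p(1−p) = 0.25.
n = z²·p(1−p)/E² = 1.960² × 0.2500 / 0.027² = 3.8416 × 0.2500 / 0.000729 ≈ 1317.42.
Rounding up gives n = 1318.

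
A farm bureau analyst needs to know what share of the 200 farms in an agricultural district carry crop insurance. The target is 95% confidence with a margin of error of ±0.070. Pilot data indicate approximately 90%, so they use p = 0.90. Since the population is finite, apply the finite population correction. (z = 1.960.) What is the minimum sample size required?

53

Unadjusted: n₀ = 1.960² × 0.90 × 0.10 / 0.070² ≈ 70.56, so n₀ = 71.
Finite population correction with N = 200: n = n₀ / (1 + (n₀−1)/N) = 71 / (1 + 70/200) = 71 / 1.3500 ≈ 52.59.
Rounding up, n = 53.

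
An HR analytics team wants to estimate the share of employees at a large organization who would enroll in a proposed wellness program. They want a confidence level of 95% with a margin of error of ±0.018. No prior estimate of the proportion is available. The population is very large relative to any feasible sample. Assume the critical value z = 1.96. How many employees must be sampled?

2965

With no prior estimate, use p = 0.5, giving p(1−p) = 0.25.
n = z²·p(1−p)/E² = 1.96² × 0.2500 / 0.018² = 3.8416 × 0.2500 / 0.000324 ≈ 2964.20.
Rounding up gives n = 2965.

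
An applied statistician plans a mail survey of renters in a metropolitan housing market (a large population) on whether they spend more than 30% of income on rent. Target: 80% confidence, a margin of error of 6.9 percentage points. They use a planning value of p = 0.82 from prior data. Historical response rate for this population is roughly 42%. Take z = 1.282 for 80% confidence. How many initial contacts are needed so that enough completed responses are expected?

Completed interviews needed: n₀ = 1.282² × 0.1476 / 0.069² ≈ 50.95 → 51.
At a 42% response rate, contacts needed = 51 / 0.42 ≈ 121.43 → 122.

122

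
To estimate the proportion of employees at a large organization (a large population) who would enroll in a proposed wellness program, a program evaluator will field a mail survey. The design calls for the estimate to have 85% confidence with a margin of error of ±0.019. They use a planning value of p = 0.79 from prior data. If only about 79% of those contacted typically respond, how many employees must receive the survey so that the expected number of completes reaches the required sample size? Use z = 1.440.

1207

Completed interviews needed: n₀ = 1.440² × 0.1659 / 0.019² ≈ 952.94 → 953.
At a 79% response rate, contacts needed = 953 / 0.79 ≈ 1206.33 → 1207.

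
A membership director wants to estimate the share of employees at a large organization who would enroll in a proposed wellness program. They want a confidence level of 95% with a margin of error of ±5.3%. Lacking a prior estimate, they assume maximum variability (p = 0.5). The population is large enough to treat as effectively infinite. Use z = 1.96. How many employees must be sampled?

342

With p = 0.5, p(1−p) = 0.25.
n = z²·p(1−p)/E² = 1.96² × 0.2500 / 0.053² = 3.8416 × 0.2500 / 0.002809 ≈ 341.90.
Rounding up gives n = 342.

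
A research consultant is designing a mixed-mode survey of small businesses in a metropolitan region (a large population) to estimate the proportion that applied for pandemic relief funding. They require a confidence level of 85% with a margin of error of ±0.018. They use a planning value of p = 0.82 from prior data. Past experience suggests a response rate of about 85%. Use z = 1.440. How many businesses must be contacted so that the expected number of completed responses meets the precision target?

1112

Completed interviews needed: n₀ = 1.440² × 0.1476 / 0.018² ≈ 944.64 → 945.
At an 85% response rate, contacts needed = 945 / 0.85 ≈ 1111.76 → 1112.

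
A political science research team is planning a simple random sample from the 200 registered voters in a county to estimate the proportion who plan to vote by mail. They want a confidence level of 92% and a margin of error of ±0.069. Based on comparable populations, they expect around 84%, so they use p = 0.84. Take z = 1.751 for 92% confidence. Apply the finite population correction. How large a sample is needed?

61

Unadjusted: n₀ = 1.751² × 0.84 × 0.16 / 0.069² ≈ 86.55, so n₀ = 87.
Finite population correction with N = 200: n = n₀ / (1 + (n₀−1)/N) = 87 / (1 + 86/200) = 87 / 1.4300 ≈ 60.84.
Rounding up, n = 61.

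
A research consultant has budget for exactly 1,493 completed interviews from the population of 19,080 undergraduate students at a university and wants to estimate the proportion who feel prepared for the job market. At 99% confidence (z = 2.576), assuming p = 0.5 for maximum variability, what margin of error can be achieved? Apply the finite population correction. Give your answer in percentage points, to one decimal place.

Finite-population factor: (N−n)/(N−1) = (19080−1493)/(19080−1) = 0.9218.
SE(p̂) = √[p(1−p)/n · (N−n)/(N−1)] = √[0.2500/1493 × 0.9218] = 0.01242.
E = z × SE = 2.576 × 0.01242 = 0.03200 ≈ 3.2 percentage points.

3.2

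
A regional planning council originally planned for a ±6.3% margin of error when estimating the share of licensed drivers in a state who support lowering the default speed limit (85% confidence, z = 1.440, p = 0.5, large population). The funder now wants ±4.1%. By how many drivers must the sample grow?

178

At ±6.3%: n = 1.440² × 0.2500 / 0.063² ≈ 130.61 → 131.
At ±4.1%: n = 1.440² × 0.2500 / 0.041² ≈ 308.39 → 309.
Additional respondents: 309 − 131 = 178.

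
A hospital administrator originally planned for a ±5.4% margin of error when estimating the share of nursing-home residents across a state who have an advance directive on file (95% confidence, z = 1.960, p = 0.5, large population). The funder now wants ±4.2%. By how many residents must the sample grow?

At ±5.4%: n = 1.960² × 0.2500 / 0.054² ≈ 329.36 → 330.
At ±4.2%: n = 1.960² × 0.2500 / 0.042² ≈ 544.44 → 545.
Additional respondents: 545 − 330 = 215.

215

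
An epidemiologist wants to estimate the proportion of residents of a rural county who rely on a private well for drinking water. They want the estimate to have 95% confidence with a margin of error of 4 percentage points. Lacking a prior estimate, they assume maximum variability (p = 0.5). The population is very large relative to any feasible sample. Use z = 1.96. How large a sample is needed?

With p = 0.5, p(1−p) = 0.25.
n = z²·p(1−p)/E² = 1.96² × 0.2500 / 0.040² = 3.8416 × 0.2500 / 0.001600 ≈ 600.25.
Rounding up gives n = 601.

601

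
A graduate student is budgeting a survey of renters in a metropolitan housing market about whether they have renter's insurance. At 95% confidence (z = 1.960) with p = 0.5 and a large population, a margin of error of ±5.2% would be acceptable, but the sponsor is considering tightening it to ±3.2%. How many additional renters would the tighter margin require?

At ±5.2%: n = 1.960² × 0.2500 / 0.052² ≈ 355.18 → 356.
At ±3.2%: n = 1.960² × 0.2500 / 0.032² ≈ 937.89 → 938.
Additional respondents: 938 − 356 = 582.

582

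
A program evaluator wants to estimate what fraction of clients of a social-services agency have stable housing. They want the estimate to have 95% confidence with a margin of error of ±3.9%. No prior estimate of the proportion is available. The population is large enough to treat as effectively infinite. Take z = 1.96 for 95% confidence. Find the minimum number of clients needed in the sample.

With no prior estimate, use p = 0.5, giving p(1−p) = 0.25.
n = z²·p(1−p)/E² = 1.96² × 0.2500 / 0.039² = 3.8416 × 0.2500 / 0.001521 ≈ 631.43.
Rounding up gives n = 632.

632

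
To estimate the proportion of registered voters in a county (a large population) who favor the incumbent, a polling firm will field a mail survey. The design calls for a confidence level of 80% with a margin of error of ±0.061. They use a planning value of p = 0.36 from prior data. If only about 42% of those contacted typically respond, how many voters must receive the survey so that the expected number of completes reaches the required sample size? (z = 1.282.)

Completed interviews needed: n₀ = 1.282² × 0.2304 / 0.061² ≈ 101.77 → 102.
At a 42% response rate, contacts needed = 102 / 0.42 ≈ 242.86 → 243.

243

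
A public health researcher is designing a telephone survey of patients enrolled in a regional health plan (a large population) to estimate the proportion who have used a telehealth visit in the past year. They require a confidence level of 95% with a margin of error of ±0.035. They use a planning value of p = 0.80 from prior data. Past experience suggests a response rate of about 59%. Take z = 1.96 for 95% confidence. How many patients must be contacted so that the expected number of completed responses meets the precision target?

Completed interviews needed: n₀ = 1.96² × 0.1600 / 0.035² ≈ 501.76 → 502.
At a 59% response rate, contacts needed = 502 / 0.59 ≈ 850.85 → 851.

851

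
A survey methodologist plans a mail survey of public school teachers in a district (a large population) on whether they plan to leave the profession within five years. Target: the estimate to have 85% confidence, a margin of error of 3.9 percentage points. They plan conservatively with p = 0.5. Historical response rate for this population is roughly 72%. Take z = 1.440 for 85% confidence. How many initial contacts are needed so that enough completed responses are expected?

Completed interviews needed: n₀ = 1.440² × 0.2500 / 0.039² ≈ 340.83 → 341.
At a 72% response rate, contacts needed = 341 / 0.72 ≈ 473.61 → 474.

474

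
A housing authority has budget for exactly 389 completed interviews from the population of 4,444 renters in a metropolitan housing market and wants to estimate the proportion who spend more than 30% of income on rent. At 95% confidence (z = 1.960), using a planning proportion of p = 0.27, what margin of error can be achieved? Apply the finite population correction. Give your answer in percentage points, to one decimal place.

Finite-population factor: (N−n)/(N−1) = (4444−389)/(4444−1) = 0.9127.
SE(p̂) = √[p(1−p)/n · (N−n)/(N−1)] = √[0.1971/389 × 0.9127] = 0.02150.
E = z × SE = 1.960 × 0.02150 = 0.04215 ≈ 4.2 percentage points.

4.2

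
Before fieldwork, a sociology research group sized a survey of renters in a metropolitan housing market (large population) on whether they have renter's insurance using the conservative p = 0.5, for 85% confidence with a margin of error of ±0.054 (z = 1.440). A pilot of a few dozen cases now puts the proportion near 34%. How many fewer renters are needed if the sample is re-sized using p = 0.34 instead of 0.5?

18

Conservative (p = 0.5): n = 1.440² × 0.25 / 0.054² ≈ 177.78 → 178.
Using p = 0.34: p(1−p) = 0.2244, so n = 1.440² × 0.2244 / 0.054² ≈ 159.57 → 160.
Reduction: 178 − 160 = 18.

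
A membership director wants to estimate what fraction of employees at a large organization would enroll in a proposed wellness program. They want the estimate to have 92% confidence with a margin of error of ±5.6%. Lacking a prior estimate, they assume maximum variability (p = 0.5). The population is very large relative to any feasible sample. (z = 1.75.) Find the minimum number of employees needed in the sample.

245

With p = 0.5, p(1−p) = 0.25.
n = z²·p(1−p)/E² = 1.75² × 0.2500 / 0.056² = 3.0625 × 0.2500 / 0.003136 ≈ 244.14.
Rounding up gives n = 245.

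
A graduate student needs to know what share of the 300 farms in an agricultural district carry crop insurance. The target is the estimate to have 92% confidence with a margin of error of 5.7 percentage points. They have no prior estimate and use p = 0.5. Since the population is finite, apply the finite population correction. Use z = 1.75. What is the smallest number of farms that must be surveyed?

133

Unadjusted: n₀ = 1.75² × 0.50 × 0.50 / 0.057² ≈ 235.65, so n₀ = 236.
Finite population correction with N = 300: n = n₀ / (1 + (n₀−1)/N) = 236 / (1 + 235/300) = 236 / 1.7833 ≈ 132.34.
Rounding up, n = 133.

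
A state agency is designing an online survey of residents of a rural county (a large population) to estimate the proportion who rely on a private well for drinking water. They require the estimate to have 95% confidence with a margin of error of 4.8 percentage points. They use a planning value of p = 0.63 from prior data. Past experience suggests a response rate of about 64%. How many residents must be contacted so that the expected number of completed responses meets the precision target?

For 95% confidence, z = 1.960.
Completed interviews needed: n₀ = 1.960² × 0.2331 / 0.048² ≈ 388.66 → 389.
At a 64% response rate, contacts needed = 389 / 0.64 ≈ 607.81 → 608.

608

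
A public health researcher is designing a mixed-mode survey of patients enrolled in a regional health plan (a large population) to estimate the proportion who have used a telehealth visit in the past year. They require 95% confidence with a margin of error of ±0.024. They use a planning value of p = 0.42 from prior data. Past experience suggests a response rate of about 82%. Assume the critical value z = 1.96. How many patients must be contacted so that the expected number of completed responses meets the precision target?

Completed interviews needed: n₀ = 1.96² × 0.2436 / 0.024² ≈ 1624.68 → 1625.
At an 82% response rate, contacts needed = 1625 / 0.82 ≈ 1981.71 → 1982.

1982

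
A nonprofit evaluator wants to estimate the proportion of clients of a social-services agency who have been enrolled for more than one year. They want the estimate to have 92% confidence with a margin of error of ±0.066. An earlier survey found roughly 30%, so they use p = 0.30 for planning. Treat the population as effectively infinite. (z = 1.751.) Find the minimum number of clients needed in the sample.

148

With p = 0.30, p(1−p) = 0.2100.
n = z²·p(1−p)/E² = 1.751² × 0.2100 / 0.066² = 3.0660 × 0.2100 / 0.004356 ≈ 147.81.
Rounding up gives n = 148.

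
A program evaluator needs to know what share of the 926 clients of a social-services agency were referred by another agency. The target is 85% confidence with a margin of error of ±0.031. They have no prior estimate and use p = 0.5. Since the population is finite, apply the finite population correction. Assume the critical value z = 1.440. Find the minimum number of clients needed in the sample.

Unadjusted: n₀ = 1.440² × 0.50 × 0.50 / 0.031² ≈ 539.44, so n₀ = 540.
Finite population correction with N = 926: n = n₀ / (1 + (n₀−1)/N) = 540 / (1 + 539/926) = 540 / 1.5821 ≈ 341.32.
Rounding up, n = 342.

342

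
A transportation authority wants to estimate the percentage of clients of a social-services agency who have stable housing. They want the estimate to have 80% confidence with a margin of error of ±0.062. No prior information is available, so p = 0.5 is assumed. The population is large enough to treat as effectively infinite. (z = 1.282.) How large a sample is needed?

With p = 0.5, p(1−p) = 0.25.
n = z²·p(1−p)/E² = 1.282² × 0.2500 / 0.062² = 1.6435 × 0.2500 / 0.003844 ≈ 106.89.
Rounding up gives n = 107.

107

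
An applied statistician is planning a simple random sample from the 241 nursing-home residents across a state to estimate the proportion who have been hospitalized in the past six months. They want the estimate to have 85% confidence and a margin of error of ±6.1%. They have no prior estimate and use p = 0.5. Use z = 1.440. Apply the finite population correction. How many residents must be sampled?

Unadjusted: n₀ = 1.440² × 0.50 × 0.50 / 0.061² ≈ 139.32, so n₀ = 140.
Finite population correction with N = 241: n = n₀ / (1 + (n₀−1)/N) = 140 / (1 + 139/241) = 140 / 1.5768 ≈ 88.79.
Rounding up, n = 89.

89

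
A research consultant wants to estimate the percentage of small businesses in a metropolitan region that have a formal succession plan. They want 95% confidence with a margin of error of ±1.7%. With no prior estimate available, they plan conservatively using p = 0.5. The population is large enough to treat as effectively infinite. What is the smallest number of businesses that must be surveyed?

3324

For 95% confidence, z = 1.960.
With p = 0.5, p(1−p) = 0.25.
n = z²·p(1−p)/E² = 1.960² × 0.2500 / 0.017² = 3.8416 × 0.2500 / 0.000289 ≈ 3323.18.
Rounding up gives n = 3324.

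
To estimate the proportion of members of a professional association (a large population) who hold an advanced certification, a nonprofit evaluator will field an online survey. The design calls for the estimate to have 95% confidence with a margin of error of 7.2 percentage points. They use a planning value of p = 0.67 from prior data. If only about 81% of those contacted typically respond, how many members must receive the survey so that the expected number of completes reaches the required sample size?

203

For 95% confidence, z = 1.960.
Completed interviews needed: n₀ = 1.960² × 0.2211 / 0.072² ≈ 163.85 → 164.
At an 81% response rate, contacts needed = 164 / 0.81 ≈ 202.47 → 203.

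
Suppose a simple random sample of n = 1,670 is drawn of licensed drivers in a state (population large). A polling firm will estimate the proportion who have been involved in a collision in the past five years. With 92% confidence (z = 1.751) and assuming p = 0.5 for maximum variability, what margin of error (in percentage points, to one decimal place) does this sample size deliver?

2.1

SE(p̂) = √[p(1−p)/n] = √[0.2500/1670] = 0.01224.
E = z × SE = 1.751 × 0.01224 = 0.02142, or 2.1 percentage points.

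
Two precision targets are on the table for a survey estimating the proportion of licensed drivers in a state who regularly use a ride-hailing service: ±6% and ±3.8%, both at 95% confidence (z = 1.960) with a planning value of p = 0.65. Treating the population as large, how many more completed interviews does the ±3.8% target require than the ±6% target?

At ±6%: n = 1.960² × 0.2275 / 0.060² ≈ 242.77 → 243.
At ±3.8%: n = 1.960² × 0.2275 / 0.038² ≈ 605.24 → 606.
Additional respondents: 606 − 243 = 363.

363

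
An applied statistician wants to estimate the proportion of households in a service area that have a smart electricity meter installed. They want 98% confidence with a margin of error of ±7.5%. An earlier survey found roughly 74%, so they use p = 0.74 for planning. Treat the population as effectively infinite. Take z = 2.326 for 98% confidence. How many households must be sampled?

With p = 0.74, p(1−p) = 0.1924.
n = z²·p(1−p)/E² = 2.326² × 0.1924 / 0.075² = 5.4103 × 0.1924 / 0.005625 ≈ 185.06.
Rounding up gives n = 186.

186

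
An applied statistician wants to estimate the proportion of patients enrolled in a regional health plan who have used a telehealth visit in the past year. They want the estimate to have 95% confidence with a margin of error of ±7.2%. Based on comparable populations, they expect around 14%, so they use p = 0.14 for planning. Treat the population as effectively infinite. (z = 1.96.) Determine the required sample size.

90

With p = 0.14, p(1−p) = 0.1204.
n = z²·p(1−p)/E² = 1.96² × 0.1204 / 0.072² = 3.8416 × 0.1204 / 0.005184 ≈ 89.22.
Rounding up gives n = 90.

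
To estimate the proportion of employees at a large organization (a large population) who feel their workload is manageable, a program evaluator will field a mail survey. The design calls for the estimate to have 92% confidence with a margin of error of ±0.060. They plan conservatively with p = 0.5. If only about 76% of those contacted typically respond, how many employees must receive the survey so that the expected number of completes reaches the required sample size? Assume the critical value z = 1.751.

281

Completed interviews needed: n₀ = 1.751² × 0.2500 / 0.060² ≈ 212.92 → 213.
At a 76% response rate, contacts needed = 213 / 0.76 ≈ 280.26 → 281.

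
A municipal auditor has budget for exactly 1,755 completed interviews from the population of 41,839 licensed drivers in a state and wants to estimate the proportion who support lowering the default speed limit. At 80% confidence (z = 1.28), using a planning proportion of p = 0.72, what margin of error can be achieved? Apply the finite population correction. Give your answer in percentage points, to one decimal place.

Finite-population factor: (N−n)/(N−1) = (41839−1755)/(41839−1) = 0.9581.
SE(p̂) = √[p(1−p)/n · (N−n)/(N−1)] = √[0.2016/1755 × 0.9581] = 0.01049.
E = z × SE = 1.28 × 0.01049 = 0.01343 ≈ 1.3 percentage points.

1.3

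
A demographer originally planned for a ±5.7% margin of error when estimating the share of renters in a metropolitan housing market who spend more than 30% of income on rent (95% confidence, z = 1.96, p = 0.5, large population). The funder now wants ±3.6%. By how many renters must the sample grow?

446

At ±5.7%: n = 1.96² × 0.2500 / 0.057² ≈ 295.60 → 296.
At ±3.6%: n = 1.96² × 0.2500 / 0.036² ≈ 741.05 → 742.
Additional respondents: 742 − 296 = 446.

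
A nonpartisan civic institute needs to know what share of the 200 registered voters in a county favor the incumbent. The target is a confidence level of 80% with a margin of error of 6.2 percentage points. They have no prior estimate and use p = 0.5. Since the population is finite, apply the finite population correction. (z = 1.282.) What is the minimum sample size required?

Unadjusted: n₀ = 1.282² × 0.50 × 0.50 / 0.062² ≈ 106.89, so n₀ = 107.
Finite population correction with N = 200: n = n₀ / (1 + (n₀−1)/N) = 107 / (1 + 106/200) = 107 / 1.5300 ≈ 69.93.
Rounding up, n = 70.

70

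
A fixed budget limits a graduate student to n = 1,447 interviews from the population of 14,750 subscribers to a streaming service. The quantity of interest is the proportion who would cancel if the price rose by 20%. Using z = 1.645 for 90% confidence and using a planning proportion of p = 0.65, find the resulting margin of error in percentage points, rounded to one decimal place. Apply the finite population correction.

Finite-population factor: (N−n)/(N−1) = (14750−1447)/(14750−1) = 0.9020.
SE(p̂) = √[p(1−p)/n · (N−n)/(N−1)] = √[0.2275/1447 × 0.9020] = 0.01191.
E = z × SE = 1.645 × 0.01191 = 0.01959 ≈ 2.0 percentage points.

2.0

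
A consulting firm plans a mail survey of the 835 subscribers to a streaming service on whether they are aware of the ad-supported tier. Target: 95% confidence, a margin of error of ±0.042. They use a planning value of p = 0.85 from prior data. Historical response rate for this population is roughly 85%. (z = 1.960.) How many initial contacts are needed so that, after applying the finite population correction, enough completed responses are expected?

246

Completed interviews needed (unadjusted): n₀ = 1.960² × 0.1275 / 0.042² ≈ 277.67 → 278.
FPC for N = 835: n = 278 / (1 + 277/835) = 278 / 1.3317 ≈ 208.75 → 209.
At an 85% response rate, contacts needed = 209 / 0.85 ≈ 245.88 → 246.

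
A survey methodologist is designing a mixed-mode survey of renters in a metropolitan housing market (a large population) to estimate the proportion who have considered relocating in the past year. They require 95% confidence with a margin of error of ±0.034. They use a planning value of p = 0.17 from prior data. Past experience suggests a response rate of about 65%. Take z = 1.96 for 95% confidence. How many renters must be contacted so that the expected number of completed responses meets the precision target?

Completed interviews needed: n₀ = 1.96² × 0.1411 / 0.034² ≈ 468.90 → 469.
At a 65% response rate, contacts needed = 469 / 0.65 ≈ 721.54 → 722.

722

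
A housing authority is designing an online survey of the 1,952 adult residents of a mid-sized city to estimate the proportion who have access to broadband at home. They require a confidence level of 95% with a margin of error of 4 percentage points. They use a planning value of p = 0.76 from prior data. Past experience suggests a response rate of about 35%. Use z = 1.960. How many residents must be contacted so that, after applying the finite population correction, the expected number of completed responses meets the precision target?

1023

Completed interviews needed (unadjusted): n₀ = 1.960² × 0.1824 / 0.040² ≈ 437.94 → 438.
FPC for N = 1,952: n = 438 / (1 + 437/1952) = 438 / 1.2239 ≈ 357.88 → 358.
At a 35% response rate, contacts needed = 358 / 0.35 ≈ 1022.86 → 1023.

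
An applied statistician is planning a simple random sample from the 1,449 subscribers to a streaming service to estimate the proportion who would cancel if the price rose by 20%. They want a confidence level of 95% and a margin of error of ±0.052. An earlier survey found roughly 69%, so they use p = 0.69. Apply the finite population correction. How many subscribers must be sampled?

252

For 95% confidence, z = 1.960.
Unadjusted: n₀ = 1.960² × 0.69 × 0.31 / 0.052² ≈ 303.89, so n₀ = 304.
Finite population correction with N = 1,449: n = n₀ / (1 + (n₀−1)/N) = 304 / (1 + 303/1449) = 304 / 1.2091 ≈ 251.42.
Rounding up, n = 252.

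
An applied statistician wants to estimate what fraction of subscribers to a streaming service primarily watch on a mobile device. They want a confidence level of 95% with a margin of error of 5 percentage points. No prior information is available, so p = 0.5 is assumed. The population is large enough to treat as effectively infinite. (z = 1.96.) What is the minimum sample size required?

385

With p = 0.5, p(1−p) = 0.25.
n = z²·p(1−p)/E² = 1.96² × 0.2500 / 0.050² = 3.8416 × 0.2500 / 0.002500 ≈ 384.16.
Rounding up gives n = 385.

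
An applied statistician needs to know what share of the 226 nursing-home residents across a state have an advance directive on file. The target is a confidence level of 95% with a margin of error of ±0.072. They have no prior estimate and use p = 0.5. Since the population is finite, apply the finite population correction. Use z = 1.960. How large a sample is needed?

103

Unadjusted: n₀ = 1.960² × 0.50 × 0.50 / 0.072² ≈ 185.26, so n₀ = 186.
Finite population correction with N = 226: n = n₀ / (1 + (n₀−1)/N) = 186 / (1 + 185/226) = 186 / 1.8186 ≈ 102.28.
Rounding up, n = 103.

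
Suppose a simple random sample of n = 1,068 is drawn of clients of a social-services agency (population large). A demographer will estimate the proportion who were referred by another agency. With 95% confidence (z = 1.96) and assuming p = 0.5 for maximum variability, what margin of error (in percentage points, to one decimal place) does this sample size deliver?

3.0

SE(p̂) = √[p(1−p)/n] = √[0.2500/1068] = 0.01530.
E = z × SE = 1.96 × 0.01530 = 0.02999, or 3.0 percentage points.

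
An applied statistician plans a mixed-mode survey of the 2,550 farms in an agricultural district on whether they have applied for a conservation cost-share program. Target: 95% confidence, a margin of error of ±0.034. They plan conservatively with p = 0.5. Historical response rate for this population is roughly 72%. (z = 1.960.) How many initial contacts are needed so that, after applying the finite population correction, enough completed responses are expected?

Completed interviews needed (unadjusted): n₀ = 1.960² × 0.2500 / 0.034² ≈ 830.80 → 831.
FPC for N = 2,550: n = 831 / (1 + 830/2550) = 831 / 1.3255 ≈ 626.94 → 627.
At a 72% response rate, contacts needed = 627 / 0.72 ≈ 870.83 → 871.

871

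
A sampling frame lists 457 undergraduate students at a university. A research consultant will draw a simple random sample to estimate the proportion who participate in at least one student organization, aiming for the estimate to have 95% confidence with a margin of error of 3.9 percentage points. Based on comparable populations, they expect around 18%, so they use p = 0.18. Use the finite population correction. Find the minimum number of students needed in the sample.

For 95% confidence, z = 1.960.
Unadjusted: n₀ = 1.960² × 0.18 × 0.82 / 0.039² ≈ 372.79, so n₀ = 373.
Finite population correction with N = 457: n = n₀ / (1 + (n₀−1)/N) = 373 / (1 + 372/457) = 373 / 1.8140 ≈ 205.62.
Rounding up, n = 206.

206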